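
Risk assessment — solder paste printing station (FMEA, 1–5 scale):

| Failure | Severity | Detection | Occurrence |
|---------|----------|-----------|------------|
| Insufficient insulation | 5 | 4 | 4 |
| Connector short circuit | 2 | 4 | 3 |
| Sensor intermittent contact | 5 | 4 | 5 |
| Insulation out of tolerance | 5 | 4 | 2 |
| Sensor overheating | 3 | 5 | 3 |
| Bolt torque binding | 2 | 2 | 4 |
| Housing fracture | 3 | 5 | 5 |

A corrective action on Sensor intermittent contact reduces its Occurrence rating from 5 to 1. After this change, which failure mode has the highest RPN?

Insufficient insulation

RPN = Severity × Occurrence × Detection:
  Insufficient insulation: 5 × 4 × 4 = 80
  Connector short circuit: 2 × 3 × 4 = 24
  Sensor intermittent contact: 5 × 5 × 4 = 100
  Insulation out of tolerance: 5 × 2 × 4 = 40
  Sensor overheating: 3 × 3 × 5 = 45
  Bolt torque binding: 2 × 4 × 2 = 16
  Housing fracture: 3 × 5 × 5 = 75
After action: Sensor intermittent contact → 5 × 1 × 4 = 20.
Revised RPNs: Insufficient insulation=80, Housing fracture=75, Sensor overheating=45, Insulation out of tolerance=40, Connector short circuit=24, Sensor intermittent contact=20, Bolt torque binding=16.
Highest is now Insufficient insulation (80).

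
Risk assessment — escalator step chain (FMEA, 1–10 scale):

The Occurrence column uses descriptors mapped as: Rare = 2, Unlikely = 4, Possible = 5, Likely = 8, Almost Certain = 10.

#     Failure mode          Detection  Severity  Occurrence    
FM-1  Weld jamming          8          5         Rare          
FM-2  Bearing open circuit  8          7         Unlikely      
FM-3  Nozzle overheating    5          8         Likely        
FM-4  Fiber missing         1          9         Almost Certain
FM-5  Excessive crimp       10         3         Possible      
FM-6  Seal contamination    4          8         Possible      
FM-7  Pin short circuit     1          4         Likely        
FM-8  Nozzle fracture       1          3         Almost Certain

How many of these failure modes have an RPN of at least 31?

RPN = Severity × Occurrence × Detection:
  FM-1: 5 × 2 × 8 = 80
  FM-2: 7 × 4 × 8 = 224
  FM-3: 8 × 8 × 5 = 320
  FM-4: 9 × 10 × 1 = 90
  FM-5: 3 × 5 × 10 = 150
  FM-6: 8 × 5 × 4 = 160
  FM-7: 4 × 8 × 1 = 32
  FM-8: 3 × 10 × 1 = 30
Modes with RPN ≥ 31: FM-1 (80), FM-2 (224), FM-3 (320), FM-4 (90), FM-5 (150), FM-6 (160), FM-7 (32) → 7.

7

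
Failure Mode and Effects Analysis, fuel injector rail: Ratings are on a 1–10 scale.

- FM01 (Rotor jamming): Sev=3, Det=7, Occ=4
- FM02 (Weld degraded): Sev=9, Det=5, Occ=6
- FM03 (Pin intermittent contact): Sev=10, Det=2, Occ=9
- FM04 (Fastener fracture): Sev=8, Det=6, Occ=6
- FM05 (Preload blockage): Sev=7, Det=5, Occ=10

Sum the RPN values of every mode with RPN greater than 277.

638

RPN = Severity × Occurrence × Detection:
  FM01: 3 × 4 × 7 = 84
  FM02: 9 × 6 × 5 = 270
  FM03: 10 × 9 × 2 = 180
  FM04: 8 × 6 × 6 = 288
  FM05: 7 × 10 × 5 = 350
RPN > 277: FM04 (288), FM05 (350).
Sum: 288 + 350 = 638.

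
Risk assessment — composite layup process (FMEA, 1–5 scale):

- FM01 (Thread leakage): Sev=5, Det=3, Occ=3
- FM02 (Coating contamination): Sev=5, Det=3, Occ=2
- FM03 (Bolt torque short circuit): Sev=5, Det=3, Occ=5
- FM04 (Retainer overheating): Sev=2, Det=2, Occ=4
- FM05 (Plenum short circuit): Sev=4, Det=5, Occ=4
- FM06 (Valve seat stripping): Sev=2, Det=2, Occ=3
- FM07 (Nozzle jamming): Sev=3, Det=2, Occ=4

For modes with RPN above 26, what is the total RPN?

230

RPN = Severity × Occurrence × Detection:
  FM01: 5 × 3 × 3 = 45
  FM02: 5 × 2 × 3 = 30
  FM03: 5 × 5 × 3 = 75
  FM04: 2 × 4 × 2 = 16
  FM05: 4 × 4 × 5 = 80
  FM06: 2 × 3 × 2 = 12
  FM07: 3 × 4 × 2 = 24
RPN > 26: FM01 (45), FM02 (30), FM03 (75), FM05 (80).
Sum: 45 + 30 + 75 + 80 = 230.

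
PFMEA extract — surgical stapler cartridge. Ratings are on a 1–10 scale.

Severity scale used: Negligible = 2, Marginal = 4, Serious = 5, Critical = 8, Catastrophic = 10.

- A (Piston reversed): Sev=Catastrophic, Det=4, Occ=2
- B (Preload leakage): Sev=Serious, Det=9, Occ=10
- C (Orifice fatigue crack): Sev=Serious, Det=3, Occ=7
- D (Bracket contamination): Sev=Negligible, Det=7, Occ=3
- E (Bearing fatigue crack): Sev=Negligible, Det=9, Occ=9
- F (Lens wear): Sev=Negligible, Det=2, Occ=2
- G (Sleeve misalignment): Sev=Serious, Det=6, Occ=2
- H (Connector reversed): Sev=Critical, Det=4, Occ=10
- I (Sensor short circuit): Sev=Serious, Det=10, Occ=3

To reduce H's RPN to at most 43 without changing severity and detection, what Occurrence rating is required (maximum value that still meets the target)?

H: S=8, O=10, D=4 → current RPN = 320.
Fixed product = 32. Need 32 × O ≤ 43, so O ≤ 43/32 = 1.34.
Maximum integer Occurrence rating = 1 (gives RPN 32; O=2 would give 64 > 43).

1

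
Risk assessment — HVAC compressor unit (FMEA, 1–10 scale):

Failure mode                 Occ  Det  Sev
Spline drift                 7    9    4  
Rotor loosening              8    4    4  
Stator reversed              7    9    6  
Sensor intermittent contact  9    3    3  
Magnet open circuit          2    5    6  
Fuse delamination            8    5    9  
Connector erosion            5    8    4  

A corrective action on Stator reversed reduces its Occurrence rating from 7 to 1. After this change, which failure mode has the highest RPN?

RPN = Severity × Occurrence × Detection:
  Spline drift: 4 × 7 × 9 = 252
  Rotor loosening: 4 × 8 × 4 = 128
  Stator reversed: 6 × 7 × 9 = 378
  Sensor intermittent contact: 3 × 9 × 3 = 81
  Magnet open circuit: 6 × 2 × 5 = 60
  Fuse delamination: 9 × 8 × 5 = 360
  Connector erosion: 4 × 5 × 8 = 160
After action: Stator reversed → 6 × 1 × 9 = 54.
Revised RPNs: Fuse delamination=360, Spline drift=252, Connector erosion=160, Rotor loosening=128, Sensor intermittent contact=81, Magnet open circuit=60, Stator reversed=54.
Highest is now Fuse delamination (360).

Fuse delamination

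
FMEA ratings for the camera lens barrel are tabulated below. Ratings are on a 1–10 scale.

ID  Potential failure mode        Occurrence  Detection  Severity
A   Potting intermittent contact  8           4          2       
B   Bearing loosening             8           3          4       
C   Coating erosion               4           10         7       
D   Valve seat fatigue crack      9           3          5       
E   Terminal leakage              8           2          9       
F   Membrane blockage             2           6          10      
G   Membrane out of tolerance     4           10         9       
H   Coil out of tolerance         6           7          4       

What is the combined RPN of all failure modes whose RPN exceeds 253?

RPN = Severity × Occurrence × Detection:
  A: 2 × 8 × 4 = 64
  B: 4 × 8 × 3 = 96
  C: 7 × 4 × 10 = 280
  D: 5 × 9 × 3 = 135
  E: 9 × 8 × 2 = 144
  F: 10 × 2 × 6 = 120
  G: 9 × 4 × 10 = 360
  H: 4 × 6 × 7 = 168
RPN > 253: C (280), G (360).
Sum: 280 + 360 = 640.

640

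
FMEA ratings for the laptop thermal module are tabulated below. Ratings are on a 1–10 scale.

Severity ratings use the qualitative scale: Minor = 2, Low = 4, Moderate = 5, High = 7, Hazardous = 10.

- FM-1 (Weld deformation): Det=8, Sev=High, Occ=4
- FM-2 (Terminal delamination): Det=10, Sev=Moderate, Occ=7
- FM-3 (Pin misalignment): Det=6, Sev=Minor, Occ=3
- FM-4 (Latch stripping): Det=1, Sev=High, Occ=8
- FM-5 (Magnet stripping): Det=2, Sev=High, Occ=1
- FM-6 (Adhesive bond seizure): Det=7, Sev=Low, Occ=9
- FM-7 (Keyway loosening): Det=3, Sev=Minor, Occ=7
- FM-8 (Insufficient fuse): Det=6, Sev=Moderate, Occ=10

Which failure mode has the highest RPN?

FM-2

RPN = Severity × Occurrence × Detection:
  FM-1: 7 × 4 × 8 = 224
  FM-2: 5 × 7 × 10 = 350
  FM-3: 2 × 3 × 6 = 36
  FM-4: 7 × 8 × 1 = 56
  FM-5: 7 × 1 × 2 = 14
  FM-6: 4 × 9 × 7 = 252
  FM-7: 2 × 7 × 3 = 42
  FM-8: 5 × 10 × 6 = 300
Highest RPN is 350 → FM-2.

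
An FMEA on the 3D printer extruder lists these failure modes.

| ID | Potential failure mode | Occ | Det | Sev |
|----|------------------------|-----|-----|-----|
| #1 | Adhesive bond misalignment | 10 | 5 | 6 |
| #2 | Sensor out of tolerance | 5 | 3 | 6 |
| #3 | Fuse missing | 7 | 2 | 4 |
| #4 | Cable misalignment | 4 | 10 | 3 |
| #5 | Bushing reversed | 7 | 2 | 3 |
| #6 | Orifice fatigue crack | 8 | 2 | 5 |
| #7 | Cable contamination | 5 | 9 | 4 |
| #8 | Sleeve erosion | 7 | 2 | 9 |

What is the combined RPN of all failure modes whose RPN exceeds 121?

606

RPN = Severity × Occurrence × Detection:
  #1: 6 × 10 × 5 = 300
  #2: 6 × 5 × 3 = 90
  #3: 4 × 7 × 2 = 56
  #4: 3 × 4 × 10 = 120
  #5: 3 × 7 × 2 = 42
  #6: 5 × 8 × 2 = 80
  #7: 4 × 5 × 9 = 180
  #8: 9 × 7 × 2 = 126
RPN > 121: #1 (300), #7 (180), #8 (126).
Sum: 300 + 180 + 126 = 606.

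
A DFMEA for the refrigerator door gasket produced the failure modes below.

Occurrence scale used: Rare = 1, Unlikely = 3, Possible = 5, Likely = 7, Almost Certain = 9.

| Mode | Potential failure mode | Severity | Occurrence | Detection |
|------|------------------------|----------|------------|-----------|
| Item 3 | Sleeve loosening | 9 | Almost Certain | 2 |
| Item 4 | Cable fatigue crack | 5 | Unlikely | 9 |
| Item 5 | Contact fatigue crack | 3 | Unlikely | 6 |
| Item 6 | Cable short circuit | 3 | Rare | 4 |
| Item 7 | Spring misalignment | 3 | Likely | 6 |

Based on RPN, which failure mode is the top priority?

Item 3

RPN = Severity × Occurrence × Detection:
  Item 3: 9 × 9 × 2 = 162
  Item 4: 5 × 3 × 9 = 135
  Item 5: 3 × 3 × 6 = 54
  Item 6: 3 × 1 × 4 = 12
  Item 7: 3 × 7 × 6 = 126
Highest RPN is 162 → Item 3.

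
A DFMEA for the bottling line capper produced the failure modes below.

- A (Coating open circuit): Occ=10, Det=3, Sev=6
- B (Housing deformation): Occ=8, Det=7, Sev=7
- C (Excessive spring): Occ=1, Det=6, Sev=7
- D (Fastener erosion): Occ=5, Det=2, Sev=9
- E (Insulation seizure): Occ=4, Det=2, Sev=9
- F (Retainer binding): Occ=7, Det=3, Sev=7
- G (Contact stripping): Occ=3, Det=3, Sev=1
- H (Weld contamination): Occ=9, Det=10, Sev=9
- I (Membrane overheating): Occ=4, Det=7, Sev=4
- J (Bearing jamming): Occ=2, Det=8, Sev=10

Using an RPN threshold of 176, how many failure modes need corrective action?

3

RPN = Severity × Occurrence × Detection:
  A: 6 × 10 × 3 = 180
  B: 7 × 8 × 7 = 392
  C: 7 × 1 × 6 = 42
  D: 9 × 5 × 2 = 90
  E: 9 × 4 × 2 = 72
  F: 7 × 7 × 3 = 147
  G: 1 × 3 × 3 = 9
  H: 9 × 9 × 10 = 810
  I: 4 × 4 × 7 = 112
  J: 10 × 2 × 8 = 160
Modes with RPN ≥ 176: A (180), B (392), H (810) → 3.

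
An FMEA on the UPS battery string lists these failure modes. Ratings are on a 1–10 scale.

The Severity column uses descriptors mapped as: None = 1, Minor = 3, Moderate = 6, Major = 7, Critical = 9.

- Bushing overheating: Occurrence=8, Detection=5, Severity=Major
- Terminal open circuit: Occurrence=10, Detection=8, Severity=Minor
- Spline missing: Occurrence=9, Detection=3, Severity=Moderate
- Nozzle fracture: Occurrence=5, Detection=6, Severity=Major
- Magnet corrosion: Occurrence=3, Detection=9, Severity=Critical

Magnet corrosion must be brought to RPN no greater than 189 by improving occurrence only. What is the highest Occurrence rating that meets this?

2

Magnet corrosion: S=9, O=3, D=9 → current RPN = 243.
Fixed product = 81. Need 81 × O ≤ 189, so O ≤ 189/81 = 2.33.
Maximum integer Occurrence rating = 2 (gives RPN 162; O=3 would give 243 > 189).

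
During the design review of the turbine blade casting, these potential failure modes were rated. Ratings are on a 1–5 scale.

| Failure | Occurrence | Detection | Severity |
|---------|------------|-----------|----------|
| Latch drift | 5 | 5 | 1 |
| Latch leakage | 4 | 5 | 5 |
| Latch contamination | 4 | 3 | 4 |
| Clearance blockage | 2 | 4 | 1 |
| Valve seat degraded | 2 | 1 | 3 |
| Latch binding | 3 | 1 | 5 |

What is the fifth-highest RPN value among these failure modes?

RPN = Severity × Occurrence × Detection:
  Latch drift: 1 × 5 × 5 = 25
  Latch leakage: 5 × 4 × 5 = 100
  Latch contamination: 4 × 4 × 3 = 48
  Clearance blockage: 1 × 2 × 4 = 8
  Valve seat degraded: 3 × 2 × 1 = 6
  Latch binding: 5 × 3 × 1 = 15
Sorted descending: 100, 48, 25, 15, 8, 6.
The fifth-highest RPN is 8 (Clearance blockage).

8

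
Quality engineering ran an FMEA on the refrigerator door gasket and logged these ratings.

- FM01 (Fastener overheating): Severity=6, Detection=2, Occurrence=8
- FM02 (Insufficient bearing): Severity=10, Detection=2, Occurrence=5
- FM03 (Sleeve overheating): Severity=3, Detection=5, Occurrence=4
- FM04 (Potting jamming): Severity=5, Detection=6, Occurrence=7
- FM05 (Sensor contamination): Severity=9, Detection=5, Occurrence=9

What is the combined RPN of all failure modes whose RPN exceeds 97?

RPN = Severity × Occurrence × Detection:
  FM01: 6 × 8 × 2 = 96
  FM02: 10 × 5 × 2 = 100
  FM03: 3 × 4 × 5 = 60
  FM04: 5 × 7 × 6 = 210
  FM05: 9 × 9 × 5 = 405
RPN > 97: FM02 (100), FM04 (210), FM05 (405).
Sum: 100 + 210 + 405 = 715.

715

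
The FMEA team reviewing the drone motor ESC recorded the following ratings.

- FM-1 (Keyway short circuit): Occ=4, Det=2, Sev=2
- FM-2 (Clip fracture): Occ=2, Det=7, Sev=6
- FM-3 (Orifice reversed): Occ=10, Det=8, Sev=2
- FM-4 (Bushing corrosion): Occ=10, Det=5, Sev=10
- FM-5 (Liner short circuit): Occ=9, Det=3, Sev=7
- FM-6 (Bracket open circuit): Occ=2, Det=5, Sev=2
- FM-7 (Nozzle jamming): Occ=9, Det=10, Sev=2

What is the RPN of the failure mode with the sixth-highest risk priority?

20

RPN = Severity × Occurrence × Detection:
  FM-1: 2 × 4 × 2 = 16
  FM-2: 6 × 2 × 7 = 84
  FM-3: 2 × 10 × 8 = 160
  FM-4: 10 × 10 × 5 = 500
  FM-5: 7 × 9 × 3 = 189
  FM-6: 2 × 2 × 5 = 20
  FM-7: 2 × 9 × 10 = 180
Sorted descending: 500, 189, 180, 160, 84, 20, 16.
The sixth-highest RPN is 20 (FM-6).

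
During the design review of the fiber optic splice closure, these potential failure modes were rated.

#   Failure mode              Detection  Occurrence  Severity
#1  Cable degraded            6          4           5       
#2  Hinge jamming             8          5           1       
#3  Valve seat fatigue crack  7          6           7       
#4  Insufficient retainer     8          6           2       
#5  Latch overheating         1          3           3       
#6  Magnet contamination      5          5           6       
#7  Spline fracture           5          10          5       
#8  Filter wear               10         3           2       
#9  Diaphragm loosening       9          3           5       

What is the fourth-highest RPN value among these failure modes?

RPN = Severity × Occurrence × Detection:
  #1: 5 × 4 × 6 = 120
  #2: 1 × 5 × 8 = 40
  #3: 7 × 6 × 7 = 294
  #4: 2 × 6 × 8 = 96
  #5: 3 × 3 × 1 = 9
  #6: 6 × 5 × 5 = 150
  #7: 5 × 10 × 5 = 250
  #8: 2 × 3 × 10 = 60
  #9: 5 × 3 × 9 = 135
Sorted descending: 294, 250, 150, 135, 120, 96, 60, 40, 9.
The fourth-highest RPN is 135 (#9).

135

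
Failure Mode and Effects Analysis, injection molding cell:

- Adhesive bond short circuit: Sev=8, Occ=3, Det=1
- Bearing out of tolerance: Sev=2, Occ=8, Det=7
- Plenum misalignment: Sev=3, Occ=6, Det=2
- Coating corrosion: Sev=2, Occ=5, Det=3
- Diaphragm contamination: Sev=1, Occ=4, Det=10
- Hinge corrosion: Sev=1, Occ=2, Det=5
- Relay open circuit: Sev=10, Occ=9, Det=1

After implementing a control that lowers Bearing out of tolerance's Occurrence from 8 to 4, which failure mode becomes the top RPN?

Relay open circuit

RPN = Severity × Occurrence × Detection:
  Adhesive bond short circuit: 8 × 3 × 1 = 24
  Bearing out of tolerance: 2 × 8 × 7 = 112
  Plenum misalignment: 3 × 6 × 2 = 36
  Coating corrosion: 2 × 5 × 3 = 30
  Diaphragm contamination: 1 × 4 × 10 = 40
  Hinge corrosion: 1 × 2 × 5 = 10
  Relay open circuit: 10 × 9 × 1 = 90
After action: Bearing out of tolerance → 2 × 4 × 7 = 56.
Revised RPNs: Relay open circuit=90, Bearing out of tolerance=56, Diaphragm contamination=40, Plenum misalignment=36, Coating corrosion=30, Adhesive bond short circuit=24, Hinge corrosion=10.
Highest is now Relay open circuit (90).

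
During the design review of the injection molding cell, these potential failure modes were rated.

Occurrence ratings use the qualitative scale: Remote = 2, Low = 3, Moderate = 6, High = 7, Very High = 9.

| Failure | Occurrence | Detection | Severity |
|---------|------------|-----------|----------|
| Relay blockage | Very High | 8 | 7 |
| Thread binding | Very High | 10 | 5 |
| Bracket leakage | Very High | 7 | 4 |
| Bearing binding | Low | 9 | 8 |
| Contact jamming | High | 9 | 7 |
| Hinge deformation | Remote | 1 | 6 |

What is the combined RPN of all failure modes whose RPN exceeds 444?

RPN = Severity × Occurrence × Detection:
  Relay blockage: 7 × 9 × 8 = 504
  Thread binding: 5 × 9 × 10 = 450
  Bracket leakage: 4 × 9 × 7 = 252
  Bearing binding: 8 × 3 × 9 = 216
  Contact jamming: 7 × 7 × 9 = 441
  Hinge deformation: 6 × 2 × 1 = 12
RPN > 444: Relay blockage (504), Thread binding (450).
Sum: 504 + 450 = 954.

954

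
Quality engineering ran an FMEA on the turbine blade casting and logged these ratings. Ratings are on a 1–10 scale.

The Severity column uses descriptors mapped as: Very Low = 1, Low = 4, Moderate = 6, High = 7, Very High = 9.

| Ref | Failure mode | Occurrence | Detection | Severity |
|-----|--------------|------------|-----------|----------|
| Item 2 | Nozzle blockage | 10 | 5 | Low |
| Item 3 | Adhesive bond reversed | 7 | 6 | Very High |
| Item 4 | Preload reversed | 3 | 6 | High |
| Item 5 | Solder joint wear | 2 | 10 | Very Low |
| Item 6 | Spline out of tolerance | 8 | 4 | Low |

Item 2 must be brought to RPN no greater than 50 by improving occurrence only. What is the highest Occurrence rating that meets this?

Item 2: S=4, O=10, D=5 → current RPN = 200.
Fixed product = 20. Need 20 × O ≤ 50, so O ≤ 50/20 = 2.50.
Maximum integer Occurrence rating = 2 (gives RPN 40; O=3 would give 60 > 50).

2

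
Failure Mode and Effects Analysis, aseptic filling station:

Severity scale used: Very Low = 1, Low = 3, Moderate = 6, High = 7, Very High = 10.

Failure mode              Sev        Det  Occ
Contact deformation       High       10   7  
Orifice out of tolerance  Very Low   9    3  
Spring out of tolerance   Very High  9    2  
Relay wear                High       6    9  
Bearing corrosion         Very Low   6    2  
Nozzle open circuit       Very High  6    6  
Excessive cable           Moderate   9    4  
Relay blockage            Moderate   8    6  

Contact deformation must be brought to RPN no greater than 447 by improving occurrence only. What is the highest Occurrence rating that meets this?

6

Contact deformation: S=7, O=7, D=10 → current RPN = 490.
Fixed product = 70. Need 70 × O ≤ 447, so O ≤ 447/70 = 6.39.
Maximum integer Occurrence rating = 6 (gives RPN 420; O=7 would give 490 > 447).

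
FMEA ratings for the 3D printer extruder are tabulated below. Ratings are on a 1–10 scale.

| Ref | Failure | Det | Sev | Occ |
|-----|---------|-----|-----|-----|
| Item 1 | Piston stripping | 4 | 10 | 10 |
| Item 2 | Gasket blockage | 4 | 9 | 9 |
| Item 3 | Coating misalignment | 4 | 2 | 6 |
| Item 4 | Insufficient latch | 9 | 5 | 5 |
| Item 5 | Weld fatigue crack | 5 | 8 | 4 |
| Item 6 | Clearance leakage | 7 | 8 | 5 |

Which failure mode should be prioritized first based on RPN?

Item 1

RPN = Severity × Occurrence × Detection:
  Item 1: 10 × 10 × 4 = 400
  Item 2: 9 × 9 × 4 = 324
  Item 3: 2 × 6 × 4 = 48
  Item 4: 5 × 5 × 9 = 225
  Item 5: 8 × 4 × 5 = 160
  Item 6: 8 × 5 × 7 = 280
Highest RPN is 400 → Item 1.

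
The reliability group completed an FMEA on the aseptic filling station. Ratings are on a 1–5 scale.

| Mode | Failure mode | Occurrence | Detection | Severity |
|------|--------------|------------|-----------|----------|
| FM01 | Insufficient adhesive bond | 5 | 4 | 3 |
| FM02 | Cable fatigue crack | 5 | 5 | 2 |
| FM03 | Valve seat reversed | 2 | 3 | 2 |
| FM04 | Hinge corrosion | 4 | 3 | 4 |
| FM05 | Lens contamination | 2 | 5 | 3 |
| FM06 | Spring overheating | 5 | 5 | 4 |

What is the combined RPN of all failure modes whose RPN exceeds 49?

RPN = Severity × Occurrence × Detection:
  FM01: 3 × 5 × 4 = 60
  FM02: 2 × 5 × 5 = 50
  FM03: 2 × 2 × 3 = 12
  FM04: 4 × 4 × 3 = 48
  FM05: 3 × 2 × 5 = 30
  FM06: 4 × 5 × 5 = 100
RPN > 49: FM01 (60), FM02 (50), FM06 (100).
Sum: 60 + 50 + 100 = 210.

210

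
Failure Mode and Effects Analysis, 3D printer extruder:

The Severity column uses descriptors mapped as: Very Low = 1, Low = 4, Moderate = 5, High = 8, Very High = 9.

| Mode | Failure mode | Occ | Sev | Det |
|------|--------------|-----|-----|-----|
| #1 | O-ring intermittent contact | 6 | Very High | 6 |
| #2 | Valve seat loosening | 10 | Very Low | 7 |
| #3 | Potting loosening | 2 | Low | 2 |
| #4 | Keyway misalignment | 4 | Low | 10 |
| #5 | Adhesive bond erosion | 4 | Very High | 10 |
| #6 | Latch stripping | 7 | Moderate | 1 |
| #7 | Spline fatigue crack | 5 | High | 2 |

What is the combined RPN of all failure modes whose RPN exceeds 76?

924

RPN = Severity × Occurrence × Detection:
  #1: 9 × 6 × 6 = 324
  #2: 1 × 10 × 7 = 70
  #3: 4 × 2 × 2 = 16
  #4: 4 × 4 × 10 = 160
  #5: 9 × 4 × 10 = 360
  #6: 5 × 7 × 1 = 35
  #7: 8 × 5 × 2 = 80
RPN > 76: #1 (324), #4 (160), #5 (360), #7 (80).
Sum: 324 + 160 + 360 + 80 = 924.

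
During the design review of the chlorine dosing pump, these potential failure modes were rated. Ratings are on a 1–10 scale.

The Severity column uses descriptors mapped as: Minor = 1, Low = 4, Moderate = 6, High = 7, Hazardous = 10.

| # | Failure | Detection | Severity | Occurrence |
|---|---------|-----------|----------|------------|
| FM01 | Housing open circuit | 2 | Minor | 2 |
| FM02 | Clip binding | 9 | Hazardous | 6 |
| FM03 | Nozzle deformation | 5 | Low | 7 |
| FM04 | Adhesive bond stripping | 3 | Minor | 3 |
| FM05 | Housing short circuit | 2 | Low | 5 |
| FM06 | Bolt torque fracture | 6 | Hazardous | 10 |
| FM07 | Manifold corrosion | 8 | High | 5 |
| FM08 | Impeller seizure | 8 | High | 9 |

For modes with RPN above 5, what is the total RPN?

RPN = Severity × Occurrence × Detection:
  FM01: 1 × 2 × 2 = 4
  FM02: 10 × 6 × 9 = 540
  FM03: 4 × 7 × 5 = 140
  FM04: 1 × 3 × 3 = 9
  FM05: 4 × 5 × 2 = 40
  FM06: 10 × 10 × 6 = 600
  FM07: 7 × 5 × 8 = 280
  FM08: 7 × 9 × 8 = 504
RPN > 5: FM02 (540), FM03 (140), FM04 (9), FM05 (40), FM06 (600), FM07 (280), FM08 (504).
Sum: 540 + 140 + 9 + 40 + 600 + 280 + 504 = 2113.

2113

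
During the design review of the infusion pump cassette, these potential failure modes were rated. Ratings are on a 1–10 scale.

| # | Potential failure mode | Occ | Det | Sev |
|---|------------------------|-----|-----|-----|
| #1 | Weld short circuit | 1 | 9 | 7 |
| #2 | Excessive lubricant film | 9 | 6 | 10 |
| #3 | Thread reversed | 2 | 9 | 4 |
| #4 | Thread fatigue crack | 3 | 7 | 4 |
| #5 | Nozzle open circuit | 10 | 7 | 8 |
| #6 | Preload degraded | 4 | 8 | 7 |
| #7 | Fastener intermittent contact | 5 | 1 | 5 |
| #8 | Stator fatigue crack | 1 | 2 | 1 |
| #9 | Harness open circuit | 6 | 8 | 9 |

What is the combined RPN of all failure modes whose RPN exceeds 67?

RPN = Severity × Occurrence × Detection:
  #1: 7 × 1 × 9 = 63
  #2: 10 × 9 × 6 = 540
  #3: 4 × 2 × 9 = 72
  #4: 4 × 3 × 7 = 84
  #5: 8 × 10 × 7 = 560
  #6: 7 × 4 × 8 = 224
  #7: 5 × 5 × 1 = 25
  #8: 1 × 1 × 2 = 2
  #9: 9 × 6 × 8 = 432
RPN > 67: #2 (540), #3 (72), #4 (84), #5 (560), #6 (224), #9 (432).
Sum: 540 + 72 + 84 + 560 + 224 + 432 = 1912.

1912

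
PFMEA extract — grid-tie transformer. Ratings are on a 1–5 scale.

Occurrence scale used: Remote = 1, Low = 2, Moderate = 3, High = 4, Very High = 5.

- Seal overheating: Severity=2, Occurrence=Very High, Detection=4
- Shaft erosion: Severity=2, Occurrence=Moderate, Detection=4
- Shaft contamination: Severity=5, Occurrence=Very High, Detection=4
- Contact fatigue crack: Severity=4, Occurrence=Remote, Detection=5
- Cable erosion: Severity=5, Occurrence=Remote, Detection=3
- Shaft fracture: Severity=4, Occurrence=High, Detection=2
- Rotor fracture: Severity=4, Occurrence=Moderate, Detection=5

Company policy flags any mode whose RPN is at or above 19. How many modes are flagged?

RPN = Severity × Occurrence × Detection:
  Seal overheating: 2 × 5 × 4 = 40
  Shaft erosion: 2 × 3 × 4 = 24
  Shaft contamination: 5 × 5 × 4 = 100
  Contact fatigue crack: 4 × 1 × 5 = 20
  Cable erosion: 5 × 1 × 3 = 15
  Shaft fracture: 4 × 4 × 2 = 32
  Rotor fracture: 4 × 3 × 5 = 60
Modes with RPN ≥ 19: Seal overheating (40), Shaft erosion (24), Shaft contamination (100), Contact fatigue crack (20), Shaft fracture (32), Rotor fracture (60) → 6.

6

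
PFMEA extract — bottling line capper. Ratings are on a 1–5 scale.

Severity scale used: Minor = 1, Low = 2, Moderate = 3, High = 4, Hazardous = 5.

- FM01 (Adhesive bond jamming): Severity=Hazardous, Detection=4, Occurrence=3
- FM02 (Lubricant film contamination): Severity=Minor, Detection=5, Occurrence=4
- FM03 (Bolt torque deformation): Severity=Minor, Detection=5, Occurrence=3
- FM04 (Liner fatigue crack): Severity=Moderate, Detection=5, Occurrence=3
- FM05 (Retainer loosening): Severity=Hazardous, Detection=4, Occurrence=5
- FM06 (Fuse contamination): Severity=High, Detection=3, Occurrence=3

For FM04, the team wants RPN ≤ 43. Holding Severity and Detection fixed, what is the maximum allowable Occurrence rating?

FM04: S=3, O=3, D=5 → current RPN = 45.
Fixed product = 15. Need 15 × O ≤ 43, so O ≤ 43/15 = 2.87.
Maximum integer Occurrence rating = 2 (gives RPN 30; O=3 would give 45 > 43).

2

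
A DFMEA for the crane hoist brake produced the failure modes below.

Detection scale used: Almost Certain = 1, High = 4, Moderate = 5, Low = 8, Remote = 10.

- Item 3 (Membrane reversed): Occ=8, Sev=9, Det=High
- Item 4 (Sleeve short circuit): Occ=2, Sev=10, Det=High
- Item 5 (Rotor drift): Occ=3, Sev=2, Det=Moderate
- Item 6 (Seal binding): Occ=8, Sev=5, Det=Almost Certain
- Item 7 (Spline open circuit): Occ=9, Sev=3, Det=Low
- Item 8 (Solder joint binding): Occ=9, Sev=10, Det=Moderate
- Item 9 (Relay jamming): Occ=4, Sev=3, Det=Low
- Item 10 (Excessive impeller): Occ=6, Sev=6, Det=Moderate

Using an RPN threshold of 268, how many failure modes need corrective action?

2

RPN = Severity × Occurrence × Detection:
  Item 3: 9 × 8 × 4 = 288
  Item 4: 10 × 2 × 4 = 80
  Item 5: 2 × 3 × 5 = 30
  Item 6: 5 × 8 × 1 = 40
  Item 7: 3 × 9 × 8 = 216
  Item 8: 10 × 9 × 5 = 450
  Item 9: 3 × 4 × 8 = 96
  Item 10: 6 × 6 × 5 = 180
Modes with RPN ≥ 268: Item 3 (288), Item 8 (450) → 2.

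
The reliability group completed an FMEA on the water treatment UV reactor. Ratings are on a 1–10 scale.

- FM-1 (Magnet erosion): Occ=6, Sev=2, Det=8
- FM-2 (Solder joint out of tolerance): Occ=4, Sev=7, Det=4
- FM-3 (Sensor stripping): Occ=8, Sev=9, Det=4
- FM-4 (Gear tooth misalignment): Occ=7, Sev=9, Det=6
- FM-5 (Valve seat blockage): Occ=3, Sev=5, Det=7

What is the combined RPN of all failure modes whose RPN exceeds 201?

666

RPN = Severity × Occurrence × Detection:
  FM-1: 2 × 6 × 8 = 96
  FM-2: 7 × 4 × 4 = 112
  FM-3: 9 × 8 × 4 = 288
  FM-4: 9 × 7 × 6 = 378
  FM-5: 5 × 3 × 7 = 105
RPN > 201: FM-3 (288), FM-4 (378).
Sum: 288 + 378 = 666.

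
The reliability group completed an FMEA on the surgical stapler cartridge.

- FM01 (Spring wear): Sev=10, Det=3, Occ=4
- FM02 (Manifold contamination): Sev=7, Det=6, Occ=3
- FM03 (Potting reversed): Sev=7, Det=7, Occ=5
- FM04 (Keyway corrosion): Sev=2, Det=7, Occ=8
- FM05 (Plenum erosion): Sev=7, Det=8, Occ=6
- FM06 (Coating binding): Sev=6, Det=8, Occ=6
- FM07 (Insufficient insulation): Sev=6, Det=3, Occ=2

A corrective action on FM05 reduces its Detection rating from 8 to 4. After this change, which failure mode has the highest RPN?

FM06

RPN = Severity × Occurrence × Detection:
  FM01: 10 × 4 × 3 = 120
  FM02: 7 × 3 × 6 = 126
  FM03: 7 × 5 × 7 = 245
  FM04: 2 × 8 × 7 = 112
  FM05: 7 × 6 × 8 = 336
  FM06: 6 × 6 × 8 = 288
  FM07: 6 × 2 × 3 = 36
After action: FM05 → 7 × 6 × 4 = 168.
Revised RPNs: FM06=288, FM03=245, FM05=168, FM02=126, FM01=120, FM04=112, FM07=36.
Highest is now FM06 (288).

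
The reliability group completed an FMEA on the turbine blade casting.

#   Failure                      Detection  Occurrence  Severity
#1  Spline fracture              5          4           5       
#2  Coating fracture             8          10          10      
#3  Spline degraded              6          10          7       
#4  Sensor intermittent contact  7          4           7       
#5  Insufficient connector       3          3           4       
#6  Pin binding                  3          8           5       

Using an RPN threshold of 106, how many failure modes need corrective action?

RPN = Severity × Occurrence × Detection:
  #1: 5 × 4 × 5 = 100
  #2: 10 × 10 × 8 = 800
  #3: 7 × 10 × 6 = 420
  #4: 7 × 4 × 7 = 196
  #5: 4 × 3 × 3 = 36
  #6: 5 × 8 × 3 = 120
Modes with RPN ≥ 106: #2 (800), #3 (420), #4 (196), #6 (120) → 4.

4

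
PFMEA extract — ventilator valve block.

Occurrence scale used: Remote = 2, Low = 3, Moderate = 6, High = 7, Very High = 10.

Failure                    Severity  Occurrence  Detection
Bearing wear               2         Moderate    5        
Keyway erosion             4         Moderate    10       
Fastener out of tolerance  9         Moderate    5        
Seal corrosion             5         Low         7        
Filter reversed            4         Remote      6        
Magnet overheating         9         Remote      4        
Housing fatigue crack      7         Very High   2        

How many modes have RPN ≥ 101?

RPN = Severity × Occurrence × Detection:
  Bearing wear: 2 × 6 × 5 = 60
  Keyway erosion: 4 × 6 × 10 = 240
  Fastener out of tolerance: 9 × 6 × 5 = 270
  Seal corrosion: 5 × 3 × 7 = 105
  Filter reversed: 4 × 2 × 6 = 48
  Magnet overheating: 9 × 2 × 4 = 72
  Housing fatigue crack: 7 × 10 × 2 = 140
Modes with RPN ≥ 101: Keyway erosion (240), Fastener out of tolerance (270), Seal corrosion (105), Housing fatigue crack (140) → 4.

4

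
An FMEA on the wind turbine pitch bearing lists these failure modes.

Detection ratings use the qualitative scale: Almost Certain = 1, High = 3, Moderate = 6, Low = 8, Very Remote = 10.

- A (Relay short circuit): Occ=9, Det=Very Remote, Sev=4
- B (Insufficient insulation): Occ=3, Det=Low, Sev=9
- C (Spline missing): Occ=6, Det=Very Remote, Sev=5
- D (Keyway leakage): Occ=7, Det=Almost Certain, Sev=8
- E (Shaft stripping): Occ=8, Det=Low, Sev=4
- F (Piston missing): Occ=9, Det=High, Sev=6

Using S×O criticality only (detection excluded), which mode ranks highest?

Criticality = Severity × Occurrence:
  A: 4 × 9 = 36
  B: 9 × 3 = 27
  C: 5 × 6 = 30
  D: 8 × 7 = 56
  E: 4 × 8 = 32
  F: 6 × 9 = 54
Highest criticality is 56 → D.

D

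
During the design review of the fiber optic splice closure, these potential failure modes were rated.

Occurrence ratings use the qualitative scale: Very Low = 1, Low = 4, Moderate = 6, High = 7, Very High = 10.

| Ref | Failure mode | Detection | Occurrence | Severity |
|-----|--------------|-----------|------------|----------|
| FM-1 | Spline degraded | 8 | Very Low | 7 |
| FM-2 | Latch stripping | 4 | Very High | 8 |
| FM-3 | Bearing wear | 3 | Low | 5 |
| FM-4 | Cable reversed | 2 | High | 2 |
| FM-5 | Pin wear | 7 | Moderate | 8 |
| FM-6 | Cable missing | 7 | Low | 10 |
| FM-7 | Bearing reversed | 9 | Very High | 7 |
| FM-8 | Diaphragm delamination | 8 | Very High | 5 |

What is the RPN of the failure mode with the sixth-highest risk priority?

60

RPN = Severity × Occurrence × Detection:
  FM-1: 7 × 1 × 8 = 56
  FM-2: 8 × 10 × 4 = 320
  FM-3: 5 × 4 × 3 = 60
  FM-4: 2 × 7 × 2 = 28
  FM-5: 8 × 6 × 7 = 336
  FM-6: 10 × 4 × 7 = 280
  FM-7: 7 × 10 × 9 = 630
  FM-8: 5 × 10 × 8 = 400
Sorted descending: 630, 400, 336, 320, 280, 60, 56, 28.
The sixth-highest RPN is 60 (FM-3).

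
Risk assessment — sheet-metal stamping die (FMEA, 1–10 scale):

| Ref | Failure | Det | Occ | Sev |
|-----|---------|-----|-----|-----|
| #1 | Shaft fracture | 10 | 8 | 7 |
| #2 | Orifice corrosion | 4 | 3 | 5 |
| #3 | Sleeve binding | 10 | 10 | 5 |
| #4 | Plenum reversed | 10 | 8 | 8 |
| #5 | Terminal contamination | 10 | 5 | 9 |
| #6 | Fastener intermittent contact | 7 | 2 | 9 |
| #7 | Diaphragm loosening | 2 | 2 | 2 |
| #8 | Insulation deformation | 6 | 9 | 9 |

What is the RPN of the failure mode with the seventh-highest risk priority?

RPN = Severity × Occurrence × Detection:
  #1: 7 × 8 × 10 = 560
  #2: 5 × 3 × 4 = 60
  #3: 5 × 10 × 10 = 500
  #4: 8 × 8 × 10 = 640
  #5: 9 × 5 × 10 = 450
  #6: 9 × 2 × 7 = 126
  #7: 2 × 2 × 2 = 8
  #8: 9 × 9 × 6 = 486
Sorted descending: 640, 560, 500, 486, 450, 126, 60, 8.
The seventh-highest RPN is 60 (#2).

60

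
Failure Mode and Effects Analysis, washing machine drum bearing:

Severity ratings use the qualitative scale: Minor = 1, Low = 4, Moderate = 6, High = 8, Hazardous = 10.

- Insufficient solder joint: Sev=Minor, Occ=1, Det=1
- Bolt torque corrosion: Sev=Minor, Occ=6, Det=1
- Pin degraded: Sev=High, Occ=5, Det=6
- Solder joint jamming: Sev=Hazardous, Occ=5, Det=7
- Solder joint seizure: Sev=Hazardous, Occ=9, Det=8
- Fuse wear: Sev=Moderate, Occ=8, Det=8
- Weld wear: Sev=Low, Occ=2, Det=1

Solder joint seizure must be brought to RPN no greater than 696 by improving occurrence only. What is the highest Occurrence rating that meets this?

8

Solder joint seizure: S=10, O=9, D=8 → current RPN = 720.
Fixed product = 80. Need 80 × O ≤ 696, so O ≤ 696/80 = 8.70.
Maximum integer Occurrence rating = 8 (gives RPN 640; O=9 would give 720 > 696).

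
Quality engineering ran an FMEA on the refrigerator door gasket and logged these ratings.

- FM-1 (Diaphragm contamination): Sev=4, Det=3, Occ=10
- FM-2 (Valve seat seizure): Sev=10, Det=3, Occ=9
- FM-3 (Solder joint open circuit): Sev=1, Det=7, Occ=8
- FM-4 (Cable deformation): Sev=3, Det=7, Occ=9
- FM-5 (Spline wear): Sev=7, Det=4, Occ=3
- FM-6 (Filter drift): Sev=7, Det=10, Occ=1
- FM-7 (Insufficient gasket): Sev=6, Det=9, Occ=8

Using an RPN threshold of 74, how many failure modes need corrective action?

RPN = Severity × Occurrence × Detection:
  FM-1: 4 × 10 × 3 = 120
  FM-2: 10 × 9 × 3 = 270
  FM-3: 1 × 8 × 7 = 56
  FM-4: 3 × 9 × 7 = 189
  FM-5: 7 × 3 × 4 = 84
  FM-6: 7 × 1 × 10 = 70
  FM-7: 6 × 8 × 9 = 432
Modes with RPN ≥ 74: FM-1 (120), FM-2 (270), FM-4 (189), FM-5 (84), FM-7 (432) → 5.

5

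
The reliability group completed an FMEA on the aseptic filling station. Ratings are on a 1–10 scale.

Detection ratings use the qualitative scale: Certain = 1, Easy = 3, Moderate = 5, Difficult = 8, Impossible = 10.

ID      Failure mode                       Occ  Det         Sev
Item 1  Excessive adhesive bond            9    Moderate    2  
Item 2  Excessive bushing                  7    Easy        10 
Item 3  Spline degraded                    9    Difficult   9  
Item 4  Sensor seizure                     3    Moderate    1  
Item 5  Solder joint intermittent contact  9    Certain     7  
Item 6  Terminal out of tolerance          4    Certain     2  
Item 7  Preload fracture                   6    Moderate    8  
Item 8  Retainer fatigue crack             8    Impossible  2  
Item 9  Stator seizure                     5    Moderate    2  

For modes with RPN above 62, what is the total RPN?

RPN = Severity × Occurrence × Detection:
  Item 1: 2 × 9 × 5 = 90
  Item 2: 10 × 7 × 3 = 210
  Item 3: 9 × 9 × 8 = 648
  Item 4: 1 × 3 × 5 = 15
  Item 5: 7 × 9 × 1 = 63
  Item 6: 2 × 4 × 1 = 8
  Item 7: 8 × 6 × 5 = 240
  Item 8: 2 × 8 × 10 = 160
  Item 9: 2 × 5 × 5 = 50
RPN > 62: Item 1 (90), Item 2 (210), Item 3 (648), Item 5 (63), Item 7 (240), Item 8 (160).
Sum: 90 + 210 + 648 + 63 + 240 + 160 = 1411.

1411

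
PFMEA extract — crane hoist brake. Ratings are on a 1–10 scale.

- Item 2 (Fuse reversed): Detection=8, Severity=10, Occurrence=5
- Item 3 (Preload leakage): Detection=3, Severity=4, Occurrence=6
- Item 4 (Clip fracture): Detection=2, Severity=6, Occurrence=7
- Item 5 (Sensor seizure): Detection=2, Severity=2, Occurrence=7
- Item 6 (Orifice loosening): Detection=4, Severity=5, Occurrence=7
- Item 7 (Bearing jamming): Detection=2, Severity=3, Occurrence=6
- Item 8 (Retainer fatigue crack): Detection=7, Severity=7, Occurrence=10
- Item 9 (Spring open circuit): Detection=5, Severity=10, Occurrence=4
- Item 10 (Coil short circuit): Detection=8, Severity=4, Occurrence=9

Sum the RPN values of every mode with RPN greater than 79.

1602

RPN = Severity × Occurrence × Detection:
  Item 2: 10 × 5 × 8 = 400
  Item 3: 4 × 6 × 3 = 72
  Item 4: 6 × 7 × 2 = 84
  Item 5: 2 × 7 × 2 = 28
  Item 6: 5 × 7 × 4 = 140
  Item 7: 3 × 6 × 2 = 36
  Item 8: 7 × 10 × 7 = 490
  Item 9: 10 × 4 × 5 = 200
  Item 10: 4 × 9 × 8 = 288
RPN > 79: Item 2 (400), Item 4 (84), Item 6 (140), Item 8 (490), Item 9 (200), Item 10 (288).
Sum: 400 + 84 + 140 + 490 + 200 + 288 = 1602.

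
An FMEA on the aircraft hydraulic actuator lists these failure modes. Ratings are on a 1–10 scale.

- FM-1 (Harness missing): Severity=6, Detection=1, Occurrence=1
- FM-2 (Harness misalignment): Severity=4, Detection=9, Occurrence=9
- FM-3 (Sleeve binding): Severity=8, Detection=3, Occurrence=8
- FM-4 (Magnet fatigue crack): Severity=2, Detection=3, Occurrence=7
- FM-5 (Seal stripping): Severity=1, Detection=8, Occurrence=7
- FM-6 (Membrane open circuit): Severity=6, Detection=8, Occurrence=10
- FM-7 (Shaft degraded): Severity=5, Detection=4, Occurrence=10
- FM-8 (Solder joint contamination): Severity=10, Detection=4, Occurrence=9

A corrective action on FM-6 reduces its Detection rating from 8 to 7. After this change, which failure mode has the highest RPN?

FM-6

RPN = Severity × Occurrence × Detection:
  FM-1: 6 × 1 × 1 = 6
  FM-2: 4 × 9 × 9 = 324
  FM-3: 8 × 8 × 3 = 192
  FM-4: 2 × 7 × 3 = 42
  FM-5: 1 × 7 × 8 = 56
  FM-6: 6 × 10 × 8 = 480
  FM-7: 5 × 10 × 4 = 200
  FM-8: 10 × 9 × 4 = 360
After action: FM-6 → 6 × 10 × 7 = 420.
Revised RPNs: FM-6=420, FM-8=360, FM-2=324, FM-7=200, FM-3=192, FM-5=56, FM-4=42, FM-1=6.
Highest is now FM-6 (420).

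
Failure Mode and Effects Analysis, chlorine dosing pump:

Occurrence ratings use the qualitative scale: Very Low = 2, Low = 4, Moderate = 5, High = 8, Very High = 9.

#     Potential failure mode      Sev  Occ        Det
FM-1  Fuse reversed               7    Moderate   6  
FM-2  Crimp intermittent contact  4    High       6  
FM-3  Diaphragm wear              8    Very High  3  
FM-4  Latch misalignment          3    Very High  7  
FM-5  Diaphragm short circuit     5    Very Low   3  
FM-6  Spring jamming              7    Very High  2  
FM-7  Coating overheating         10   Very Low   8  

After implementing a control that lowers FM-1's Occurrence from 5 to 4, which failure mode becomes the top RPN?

RPN = Severity × Occurrence × Detection:
  FM-1: 7 × 5 × 6 = 210
  FM-2: 4 × 8 × 6 = 192
  FM-3: 8 × 9 × 3 = 216
  FM-4: 3 × 9 × 7 = 189
  FM-5: 5 × 2 × 3 = 30
  FM-6: 7 × 9 × 2 = 126
  FM-7: 10 × 2 × 8 = 160
After action: FM-1 → 7 × 4 × 6 = 168.
Revised RPNs: FM-3=216, FM-2=192, FM-4=189, FM-1=168, FM-7=160, FM-6=126, FM-5=30.
Highest is now FM-3 (216).

FM-3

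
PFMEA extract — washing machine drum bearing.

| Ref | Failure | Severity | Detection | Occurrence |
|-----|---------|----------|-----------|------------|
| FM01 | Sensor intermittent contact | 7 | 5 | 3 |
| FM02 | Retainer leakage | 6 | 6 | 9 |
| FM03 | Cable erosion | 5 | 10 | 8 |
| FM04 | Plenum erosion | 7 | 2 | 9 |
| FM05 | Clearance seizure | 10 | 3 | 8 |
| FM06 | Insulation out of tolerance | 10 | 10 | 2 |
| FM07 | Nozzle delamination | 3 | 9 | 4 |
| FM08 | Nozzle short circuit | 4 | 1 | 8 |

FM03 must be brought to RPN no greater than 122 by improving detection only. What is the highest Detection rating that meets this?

3

FM03: S=5, O=8, D=10 → current RPN = 400.
Fixed product = 40. Need 40 × D ≤ 122, so D ≤ 122/40 = 3.05.
Maximum integer Detection rating = 3 (gives RPN 120; D=4 would give 160 > 122).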